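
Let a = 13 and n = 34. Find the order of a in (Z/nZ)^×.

4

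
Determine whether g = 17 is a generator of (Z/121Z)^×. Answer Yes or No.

Yes

φ(121) = φ(11^2) = 11·(11−1) = 110 = 2 · 5 · 11.
17 is a primitive root mod 121 iff 17^(φ(121)/q) ≢ 1 for every prime q | φ(121), i.e. q ∈ {2, 5, 11}.
17^55 ≡ 120 (mod 121)  [q = 2: ≢ 1 ✓]
17^22 ≡ 3 (mod 121)  [q = 5: ≢ 1 ✓]
17^10 ≡ 34 (mod 121)  [q = 11: ≢ 1 ✓]
None equal 1, so ord_121(17) = 110: 17 is a primitive root.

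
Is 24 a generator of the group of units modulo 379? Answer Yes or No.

No

φ(379) = 379 − 1 = 378 = 2 · 3^3 · 7.
24 is a primitive root mod 379 iff 24^(φ(379)/q) ≢ 1 for every prime q | φ(379), i.e. q ∈ {2, 3, 7}.
24^189 ≡ 1 (mod 379)  [q = 2: ≡ 1 ✗]
24^126 ≡ 51 (mod 379)  [q = 3: ≢ 1 ✓]
24^54 ≡ 1 (mod 379)  [q = 7: ≡ 1 ✗]
The check at q = 2 fails, so 24 generates a proper subgroup.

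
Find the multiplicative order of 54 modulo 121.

22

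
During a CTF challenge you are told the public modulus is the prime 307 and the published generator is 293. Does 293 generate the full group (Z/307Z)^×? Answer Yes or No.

No

φ(307) = 307 − 1 = 306 = 2 · 3^2 · 17.
It suffices to check that the order of 293 is not a proper divisor of 306: compute 293^(306/q) for q ∈ {2, 3, 17}.
293^153 ≡ 1 (mod 307)  [q = 2: ≡ 1 ✗]
293^102 ≡ 17 (mod 307)  [q = 3: ≢ 1 ✓]
293^18 ≡ 280 (mod 307)  [q = 17: ≢ 1 ✓]
Since 293^153 ≡ 1, the order of 293 divides 153 < 306, so 293 is not a primitive root.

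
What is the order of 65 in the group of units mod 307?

The order of 65 must divide φ(307) = 307 − 1 = 306 = 2 · 3^2 · 17.
Divisors of 306: 1, 2, 3, 6, 9, 17, 18, 34, 51, 102, 153, 306.
Evaluate successive powers at the divisors of 306:
65^1 ≡ 65 (mod 307)
65^2 ≡ 234 (mod 307)
65^3 ≡ 167 (mod 307)
65^6 ≡ 259 (mod 307)
65^9 ≡ 273 (mod 307)
65^17 ≡ 287 (mod 307)
65^18 ≡ 235 (mod 307)
65^34 ≡ 93 (mod 307)
65^51 ≡ 289 (mod 307)
65^102 ≡ 17 (mod 307)
65^153 ≡ 1 (mod 307) ✓
So ord_307(65) = 153.

153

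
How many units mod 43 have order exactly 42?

φ(43) = 43 − 1 = 42 = 2 · 3 · 7.
In a cyclic group of order 42, there are φ(d) elements of order d for each divisor d of 42, and zero for non-divisors.
42 = 2 · 3 · 7 divides 42, and φ(42) = 12.

12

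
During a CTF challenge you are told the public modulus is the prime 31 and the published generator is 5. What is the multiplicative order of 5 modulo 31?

3

ord(5) | φ(31) = 31 − 1 = 30 = 2 · 3 · 5.
Divisors of 30: 1, 2, 3, 5, 6, 10, 15, 30.
Evaluate successive powers at the divisors of 30:
5^1 ≡ 5
5^2 ≡ 25
5^3 ≡ 1
Therefore the multiplicative order of 5 modulo 31 is 3.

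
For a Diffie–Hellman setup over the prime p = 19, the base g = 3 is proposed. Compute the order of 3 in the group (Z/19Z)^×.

ord(3) | φ(19) = 19 − 1 = 18 = 2 · 3^2.
Divisors of 18: 1, 2, 3, 6, 9, 18.
Test each divisor d:
3^1 ≡ 3
3^2 ≡ 9
3^3 ≡ 8
3^6 ≡ 7
3^9 ≡ 18
3^18 ≡ 1
Therefore the multiplicative order of 3 modulo 19 is 18.

18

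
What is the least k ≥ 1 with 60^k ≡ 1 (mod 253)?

The order of 60 must divide φ(253) = φ(11·23) = (11−1)·(23−1) = 10·22 = 220 = 2^2 · 5 · 11.
Divisors of 220: 1, 2, 4, 5, 10, 11, 20, 22, 44, 55, 110, 220.
Compute 60^d (mod 253) for the divisors d until we hit 1:
60^1 ≡ 60
60^2 ≡ 58
60^4 ≡ 75
60^5 ≡ 199
60^10 ≡ 133
60^11 ≡ 137
60^20 ≡ 232
60^22 ≡ 47
60^44 ≡ 185
60^55 ≡ 45
60^110 ≡ 1
Hence ord(60) = 110.

110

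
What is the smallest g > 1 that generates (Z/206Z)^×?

5

φ(206) = φ(2)·φ(103) = 1·102 = 102 = 2 · 3 · 17.
Test candidates g = 2, 3, … against the prime factors q ∈ {2, 3, 17} of φ(206): g is a generator iff g^(102/q) ≢ 1 for every such q.
g = 2: gcd(2, 206) = 2 > 1, not a unit — skip.
g = 3: 3^51 ≡ 205; 3^34 ≡ 1 — hits 1, so not a primitive root.
g = 4: gcd(4, 206) = 2 > 1, not a unit — skip.
g = 5: 5^51 ≡ 205; 5^34 ≡ 159; 5^6 ≡ 175 — none is 1, so 5 is a primitive root.
The smallest primitive root modulo 206 is 5.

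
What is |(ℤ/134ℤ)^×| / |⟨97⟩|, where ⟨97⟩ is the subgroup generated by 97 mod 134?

11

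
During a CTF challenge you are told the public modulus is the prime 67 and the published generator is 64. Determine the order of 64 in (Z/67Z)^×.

The order of 64 must divide φ(67) = 67 − 1 = 66 = 2 · 3 · 11.
Divisors of 66: 1, 2, 3, 6, 11, 22, 33, 66.
Evaluate successive powers at the divisors of 66:
64^1 ≡ 64 (mod 67)
64^2 ≡ 9 (mod 67)
64^3 ≡ 40 (mod 67)
64^6 ≡ 59 (mod 67)
64^11 ≡ 1 (mod 67) ✓
So ord_67(64) = 11.

11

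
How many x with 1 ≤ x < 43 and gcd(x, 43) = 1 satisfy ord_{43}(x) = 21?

12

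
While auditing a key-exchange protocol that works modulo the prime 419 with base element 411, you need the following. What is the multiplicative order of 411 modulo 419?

Since 411 ∈ (Z/419Z)^×, its order divides φ(419) = 419 − 1 = 418 = 2 · 11 · 19.
Divisors of 418: 1, 2, 11, 19, 22, 38, 209, 418.
Check 411^d mod 419 for each divisor in increasing order:
411^1 ≡ 411
411^2 ≡ 64
411^11 ≡ 330
411^19 ≡ 59
411^22 ≡ 379
411^38 ≡ 129
411^209 ≡ 1
Therefore the multiplicative order of 411 modulo 419 is 209.

209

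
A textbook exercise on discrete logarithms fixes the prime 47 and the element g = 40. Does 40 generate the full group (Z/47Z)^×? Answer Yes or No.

Yes

φ(47) = 47 − 1 = 46 = 2 · 23.
40 is a primitive root mod 47 iff 40^(φ(47)/q) ≢ 1 for every prime q | φ(47), i.e. q ∈ {2, 23}.
40^23 ≡ 46 (mod 47)  [q = 2: ≢ 1 ✓]
40^2 ≡ 2 (mod 47)  [q = 23: ≢ 1 ✓]
All checks pass, so 40 has order 46 and is a primitive root modulo 47.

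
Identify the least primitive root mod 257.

3

φ(257) = 257 − 1 = 256 = 2^8.
Test candidates g = 2, 3, … against the prime factors q ∈ {2} of φ(257): g is a generator iff g^(256/q) ≢ 1 for every such q.
g = 2: 2^128 ≡ 1 — hits 1, so not a primitive root.
g = 3: 3^128 ≡ 256 — none is 1, so 3 is a primitive root.
Hence the least primitive root of 257 is 3.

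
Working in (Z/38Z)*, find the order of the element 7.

3

The order of 7 must divide φ(38) = φ(2)·φ(19) = 1·18 = 18 = 2 · 3^2.
Divisors of 18: 1, 2, 3, 6, 9, 18.
Test each divisor d:
7^1 ≡ 7 (mod 38)
7^2 ≡ 11 (mod 38)
7^3 ≡ 1 (mod 38) ✓
So ord_38(7) = 3.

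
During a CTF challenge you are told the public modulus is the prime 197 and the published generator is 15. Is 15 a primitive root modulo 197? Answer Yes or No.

No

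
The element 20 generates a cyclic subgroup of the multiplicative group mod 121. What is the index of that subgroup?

2

ord(20) | φ(121) = φ(11^2) = 11·(11−1) = 110 = 2 · 5 · 11.
Divisors of 110: 1, 2, 5, 10, 11, 22, 55, 110.
Compute 20^d (mod 121) for the divisors d until we hit 1:
20^1 ≡ 20 (mod 121)
20^2 ≡ 37 (mod 121)
20^5 ≡ 34 (mod 121)
20^10 ≡ 67 (mod 121)
20^11 ≡ 9 (mod 121)
20^22 ≡ 81 (mod 121)
20^55 ≡ 1 (mod 121) ✓
So ord_121(20) = 55, hence |⟨20⟩| = 55.
The index is φ(121) / ord(20) = 110 / 55 = 2.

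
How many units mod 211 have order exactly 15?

8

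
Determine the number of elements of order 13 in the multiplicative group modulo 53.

12

φ(53) = 53 − 1 = 52 = 2^2 · 13.
(Z/53Z)^× is cyclic (|G| = 52); a cyclic group of order m has exactly φ(d) elements of each order d | m, and none otherwise.
13 | 52, and φ(13) = 13 − 1 = 12.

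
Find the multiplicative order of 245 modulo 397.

396

By Lagrange's theorem, ord_397(245) divides φ(397) = 397 − 1 = 396 = 2^2 · 3^2 · 11.
Divisors of 396: 1, 2, 3, 4, 6, 9, 11, 12, 18, 22, 33, 36, 44, 66, 99, 132, 198, 396.
Compute 245^d (mod 397) for the divisors d until we hit 1:
245^1 ≡ 245 (mod 397)
245^2 ≡ 78 (mod 397)
245^3 ≡ 54 (mod 397)
245^4 ≡ 129 (mod 397)
245^6 ≡ 137 (mod 397)
245^9 ≡ 252 (mod 397)
245^11 ≡ 203 (mod 397)
245^12 ≡ 110 (mod 397)
245^18 ≡ 381 (mod 397)
245^22 ≡ 318 (mod 397)
245^33 ≡ 240 (mod 397)
245^36 ≡ 256 (mod 397)
245^44 ≡ 286 (mod 397)
245^66 ≡ 35 (mod 397)
245^99 ≡ 63 (mod 397)
245^132 ≡ 34 (mod 397)
245^198 ≡ 396 (mod 397)
245^396 ≡ 1 (mod 397) ✓
So ord_397(245) = 396.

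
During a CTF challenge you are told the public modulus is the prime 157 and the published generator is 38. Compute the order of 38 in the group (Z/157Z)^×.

156

Since 38 ∈ (Z/157Z)^×, its order divides φ(157) = 157 − 1 = 156 = 2^2 · 3 · 13.
Divisors of 156: 1, 2, 3, 4, 6, 12, 13, 26, 39, 52, 78, 156.
Compute 38^d (mod 157) for the divisors d until we hit 1:
38^1 ≡ 38 (mod 157)
38^2 ≡ 31 (mod 157)
38^3 ≡ 79 (mod 157)
38^4 ≡ 19 (mod 157)
38^6 ≡ 118 (mod 157)
38^12 ≡ 108 (mod 157)
38^13 ≡ 22 (mod 157)
38^26 ≡ 13 (mod 157)
38^39 ≡ 129 (mod 157)
38^52 ≡ 12 (mod 157)
38^78 ≡ 156 (mod 157)
38^156 ≡ 1 (mod 157) ✓
Therefore the multiplicative order of 38 modulo 157 is 156.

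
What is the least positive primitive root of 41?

φ(41) = 41 − 1 = 40 = 2^3 · 5.
g is a primitive root iff g^(40/q) ≢ 1 (mod 41) for each prime q ∈ {2, 5}.
g = 2: 2^20 ≡ 1 — hits 1, so not a primitive root.
g = 3: 3^20 ≡ 40; 3^8 ≡ 1 — hits 1, so not a primitive root.
g = 4: 4^20 ≡ 1 — hits 1, so not a primitive root.
g = 5: 5^20 ≡ 1 — hits 1, so not a primitive root.
g = 6: 6^20 ≡ 40; 6^8 ≡ 10 — none is 1, so 6 is a primitive root.
So 6 is the smallest generator of (Z/41Z)^×.

6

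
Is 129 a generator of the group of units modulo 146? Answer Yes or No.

No

φ(146) = φ(2)·φ(73) = 1·72 = 72 = 2^3 · 3^2.
Test 129^(72/q) mod 146 for each prime factor q of 72:
129^36 ≡ 145 (mod 146)  [q = 2: ≢ 1 ✓]
129^24 ≡ 1 (mod 146)  [q = 3: ≡ 1 ✗]
The check at q = 3 fails, so 129 generates a proper subgroup.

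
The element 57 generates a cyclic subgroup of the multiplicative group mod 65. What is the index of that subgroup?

ord(57) | φ(65) = φ(5·13) = (5−1)·(13−1) = 4·12 = 48 = 2^4 · 3.
Divisors of 48: 1, 2, 3, 4, 6, 8, 12, 16, 24, 48.
Check 57^d mod 65 for each divisor in increasing order:
57^1 ≡ 57
57^2 ≡ 64
57^3 ≡ 8
57^4 ≡ 1
So ord_65(57) = 4, hence |⟨57⟩| = 4.
[(Z/65Z)^× : ⟨57⟩] = 48/4 = 12.

12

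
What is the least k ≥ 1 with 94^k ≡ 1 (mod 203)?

42

The order of 94 must divide φ(203) = φ(7·29) = (7−1)·(29−1) = 6·28 = 168 = 2^3 · 3 · 7.
Divisors of 168: 1, 2, 3, 4, 6, 7, 8, 12, 14, 21, 24, 28, 42, 56, 84, 168.
Compute 94^d (mod 203) for the divisors d until we hit 1:
94^1 ≡ 94 (mod 203)
94^2 ≡ 107 (mod 203)
94^3 ≡ 111 (mod 203)
94^4 ≡ 81 (mod 203)
94^6 ≡ 141 (mod 203)
94^7 ≡ 59 (mod 203)
94^8 ≡ 65 (mod 203)
94^12 ≡ 190 (mod 203)
94^14 ≡ 30 (mod 203)
94^21 ≡ 146 (mod 203)
94^24 ≡ 169 (mod 203)
94^28 ≡ 88 (mod 203)
94^42 ≡ 1 (mod 203) ✓
The smallest such exponent is 42, so the order of 94 is 42.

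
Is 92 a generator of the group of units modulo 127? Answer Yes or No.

Yes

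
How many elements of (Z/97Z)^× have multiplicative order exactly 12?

4

φ(97) = 97 − 1 = 96 = 2^5 · 3.
(Z/97Z)^× is cyclic (|G| = 96); a cyclic group of order m has exactly φ(d) elements of each order d | m, and none otherwise.
12 = 2^2 · 3 divides 96, and φ(12) = 4.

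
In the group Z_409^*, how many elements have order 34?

16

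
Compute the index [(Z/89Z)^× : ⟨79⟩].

2

Since 79 ∈ (Z/89Z)^×, its order divides φ(89) = 89 − 1 = 88 = 2^3 · 11.
Divisors of 88: 1, 2, 4, 8, 11, 22, 44, 88.
Compute 79^d (mod 89) for the divisors d until we hit 1:
79^1 ≡ 79 (mod 89)
79^2 ≡ 11 (mod 89)
79^4 ≡ 32 (mod 89)
79^8 ≡ 45 (mod 89)
79^11 ≡ 34 (mod 89)
79^22 ≡ 88 (mod 89)
79^44 ≡ 1 (mod 89) ✓
So ord_89(79) = 44, hence |⟨79⟩| = 44.
[(Z/89Z)^× : ⟨79⟩] = 88/44 = 2.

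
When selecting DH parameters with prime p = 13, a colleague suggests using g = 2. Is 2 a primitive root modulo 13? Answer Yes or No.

φ(13) = 13 − 1 = 12 = 2^2 · 3.
Test 2^(12/q) mod 13 for each prime factor q of 12:
2^6 ≡ 12 (mod 13)  [q = 2: ≢ 1 ✓]
2^4 ≡ 3 (mod 13)  [q = 3: ≢ 1 ✓]
All checks pass, so 2 has order 12 and is a primitive root modulo 13.

Yes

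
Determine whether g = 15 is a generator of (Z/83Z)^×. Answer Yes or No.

φ(83) = 83 − 1 = 82 = 2 · 41.
Test 15^(82/q) mod 83 for each prime factor q of 82:
15^41 ≡ 82 (mod 83)  [q = 2: ≢ 1 ✓]
15^2 ≡ 59 (mod 83)  [q = 41: ≢ 1 ✓]
None equal 1, so ord_83(15) = 82: 15 is a primitive root.

Yes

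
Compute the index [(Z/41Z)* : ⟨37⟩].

8

The order of 37 must divide φ(41) = 41 − 1 = 40 = 2^3 · 5.
Divisors of 40: 1, 2, 4, 5, 8, 10, 20, 40.
Test each divisor d:
37^1 ≡ 37 (mod 41)
37^2 ≡ 16 (mod 41)
37^4 ≡ 10 (mod 41)
37^5 ≡ 1 (mod 41) ✓
Thus |⟨37⟩| = ord(37) = 5.
[(Z/41Z)^× : ⟨37⟩] = 40/5 = 8.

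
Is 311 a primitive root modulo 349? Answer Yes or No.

No

φ(349) = 349 − 1 = 348 = 2^2 · 3 · 29.
Test 311^(348/q) mod 349 for each prime factor q of 348:
311^174 ≡ 348 (mod 349)  [q = 2: ≢ 1 ✓]
311^116 ≡ 1 (mod 349)  [q = 3: ≡ 1 ✗]
311^12 ≡ 285 (mod 349)  [q = 29: ≢ 1 ✓]
The check at q = 3 fails, so 311 generates a proper subgroup.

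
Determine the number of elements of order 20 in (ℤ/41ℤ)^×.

φ(41) = 41 − 1 = 40 = 2^3 · 5.
In a cyclic group of order 40, there are φ(d) elements of order d for each divisor d of 40, and zero for non-divisors.
20 = 2^2 · 5 divides 40, and φ(20) = 8.

8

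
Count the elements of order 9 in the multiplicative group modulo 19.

6

φ(19) = 19 − 1 = 18 = 2 · 3^2.
(Z/19Z)^× is cyclic (|G| = 18); a cyclic group of order m has exactly φ(d) elements of each order d | m, and none otherwise.
9 = 3^2 divides 18, and φ(9) = 6.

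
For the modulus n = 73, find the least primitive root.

5

φ(73) = 73 − 1 = 72 = 2^3 · 3^2.
g is a primitive root iff g^(72/q) ≢ 1 (mod 73) for each prime q ∈ {2, 3}.
g = 2: 2^36 ≡ 1 — hits 1, so not a primitive root.
g = 3: 3^36 ≡ 1 — hits 1, so not a primitive root.
g = 4: 4^36 ≡ 1 — hits 1, so not a primitive root.
g = 5: 5^36 ≡ 72; 5^24 ≡ 8 — none is 1, so 5 is a primitive root.
The smallest primitive root modulo 73 is 5.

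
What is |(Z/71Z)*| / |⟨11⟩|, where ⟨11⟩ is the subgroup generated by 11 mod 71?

1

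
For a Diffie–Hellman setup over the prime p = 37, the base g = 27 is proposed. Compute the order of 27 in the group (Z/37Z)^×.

By Lagrange's theorem, ord_37(27) divides φ(37) = 37 − 1 = 36 = 2^2 · 3^2.
Divisors of 36: 1, 2, 3, 4, 6, 9, 12, 18, 36.
Check 27^d mod 37 for each divisor in increasing order:
27^1 ≡ 27 (mod 37)
27^2 ≡ 26 (mod 37)
27^3 ≡ 36 (mod 37)
27^4 ≡ 10 (mod 37)
27^6 ≡ 1 (mod 37) ✓
So ord_37(27) = 6.

6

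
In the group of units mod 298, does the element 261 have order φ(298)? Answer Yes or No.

No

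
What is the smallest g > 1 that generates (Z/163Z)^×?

2

φ(163) = 163 − 1 = 162 = 2 · 3^4.
g is a primitive root iff g^(162/q) ≢ 1 (mod 163) for each prime q ∈ {2, 3}.
g = 2: 2^81 ≡ 162; 2^54 ≡ 104 — none is 1, so 2 is a primitive root.
Hence the least primitive root of 163 is 2.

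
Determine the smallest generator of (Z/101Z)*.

2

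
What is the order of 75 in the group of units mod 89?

88

Since 75 ∈ (Z/89Z)^×, its order divides φ(89) = 89 − 1 = 88 = 2^3 · 11.
Divisors of 88: 1, 2, 4, 8, 11, 22, 44, 88.
Test each divisor d:
75^1 ≡ 75 (mod 89)
75^2 ≡ 18 (mod 89)
75^4 ≡ 57 (mod 89)
75^8 ≡ 45 (mod 89)
75^11 ≡ 52 (mod 89)
75^22 ≡ 34 (mod 89)
75^44 ≡ 88 (mod 89)
75^88 ≡ 1 (mod 89) ✓
So ord_89(75) = 88.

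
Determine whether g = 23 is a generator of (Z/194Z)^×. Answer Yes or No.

Yes

φ(194) = φ(2)·φ(97) = 1·96 = 96 = 2^5 · 3.
An element g generates (Z/194Z)^× iff g^(96/q) ≢ 1 (mod 194) for each prime q ∈ {2, 3}.
23^48 ≡ 193 (mod 194)  [q = 2: ≢ 1 ✓]
23^32 ≡ 61 (mod 194)  [q = 3: ≢ 1 ✓]
All checks pass, so 23 has order 96 and is a primitive root modulo 194.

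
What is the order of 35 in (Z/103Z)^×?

Since 35 ∈ (Z/103Z)^×, its order divides φ(103) = 103 − 1 = 102 = 2 · 3 · 17.
Divisors of 102: 1, 2, 3, 6, 17, 34, 51, 102.
Check 35^d mod 103 for each divisor in increasing order:
35^1 ≡ 35 (mod 103)
35^2 ≡ 92 (mod 103)
35^3 ≡ 27 (mod 103)
35^6 ≡ 8 (mod 103)
35^17 ≡ 47 (mod 103)
35^34 ≡ 46 (mod 103)
35^51 ≡ 102 (mod 103)
35^102 ≡ 1 (mod 103) ✓
Therefore the multiplicative order of 35 modulo 103 is 102.

102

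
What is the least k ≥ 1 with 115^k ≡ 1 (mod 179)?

178

By Lagrange's theorem, ord_179(115) divides φ(179) = 179 − 1 = 178 = 2 · 89.
Divisors of 178: 1, 2, 89, 178.
Evaluate successive powers at the divisors of 178:
115^1 ≡ 115 (mod 179)
115^2 ≡ 158 (mod 179)
115^89 ≡ 178 (mod 179)
115^178 ≡ 1 (mod 179) ✓
Therefore the multiplicative order of 115 modulo 179 is 178.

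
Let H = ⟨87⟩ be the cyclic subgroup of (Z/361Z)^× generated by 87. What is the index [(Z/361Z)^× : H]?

6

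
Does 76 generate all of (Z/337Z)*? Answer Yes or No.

No

φ(337) = 337 − 1 = 336 = 2^4 · 3 · 7.
It suffices to check that the order of 76 is not a proper divisor of 336: compute 76^(336/q) for q ∈ {2, 3, 7}.
76^168 ≡ 336 (mod 337)  [q = 2: ≢ 1 ✓]
76^112 ≡ 1 (mod 337)  [q = 3: ≡ 1 ✗]
76^48 ≡ 64 (mod 337)  [q = 7: ≢ 1 ✓]
76^112 ≡ 1 shows ord(76) | 112, strictly less than φ(337); not a primitive root.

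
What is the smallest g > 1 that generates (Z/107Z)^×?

φ(107) = 107 − 1 = 106 = 2 · 53.
g is a primitive root iff g^(106/q) ≢ 1 (mod 107) for each prime q ∈ {2, 53}.
g = 2: 2^53 ≡ 106; 2^2 ≡ 4 — none is 1, so 2 is a primitive root.
So 2 is the smallest generator of (Z/107Z)^×.

2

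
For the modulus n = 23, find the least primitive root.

5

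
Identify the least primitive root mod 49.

φ(49) = φ(7^2) = 7·(7−1) = 42 = 2 · 3 · 7.
g is a primitive root iff g^(42/q) ≢ 1 (mod 49) for each prime q ∈ {2, 3, 7}.
g = 2: 2^21 ≡ 1 — hits 1, so not a primitive root.
g = 3: 3^21 ≡ 48; 3^14 ≡ 30; 3^6 ≡ 43 — none is 1, so 3 is a primitive root.
Hence the least primitive root of 49 is 3.

3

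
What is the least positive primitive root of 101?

φ(101) = 101 − 1 = 100 = 2^2 · 5^2.
Test candidates g = 2, 3, … against the prime factors q ∈ {2, 5} of φ(101): g is a generator iff g^(100/q) ≢ 1 for every such q.
g = 2: 2^50 ≡ 100; 2^20 ≡ 95 — none is 1, so 2 is a primitive root.
Hence the least primitive root of 101 is 2.

2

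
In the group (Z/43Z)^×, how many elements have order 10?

0

φ(43) = 43 − 1 = 42 = 2 · 3 · 7.
Since (Z/43Z)^× is cyclic of order 42, the number of elements of order d is φ(d) when d | 42 and 0 otherwise.
Since 10 ∤ 42, the count is 0.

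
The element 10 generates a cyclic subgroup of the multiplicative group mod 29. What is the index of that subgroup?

By Lagrange's theorem, ord_29(10) divides φ(29) = 29 − 1 = 28 = 2^2 · 7.
Divisors of 28: 1, 2, 4, 7, 14, 28.
Evaluate successive powers at the divisors of 28:
10^1 ≡ 10
10^2 ≡ 13
10^4 ≡ 24
10^7 ≡ 17
10^14 ≡ 28
10^28 ≡ 1
So ord_29(10) = 28, hence |⟨10⟩| = 28.
Index = |(Z/29Z)^×| / |⟨10⟩| = 28 / 28 = 1.

1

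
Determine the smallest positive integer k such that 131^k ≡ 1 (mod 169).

Since 131 ∈ (Z/169Z)^×, its order divides φ(169) = φ(13^2) = 13·(13−1) = 156 = 2^2 · 3 · 13.
Divisors of 156: 1, 2, 3, 4, 6, 12, 13, 26, 39, 52, 78, 156.
Test each divisor d:
131^1 ≡ 131 (mod 169)
131^2 ≡ 92 (mod 169)
131^3 ≡ 53 (mod 169)
131^4 ≡ 14 (mod 169)
131^6 ≡ 105 (mod 169)
131^12 ≡ 40 (mod 169)
131^13 ≡ 1 (mod 169) ✓
The smallest such exponent is 13, so the order of 131 is 13.

13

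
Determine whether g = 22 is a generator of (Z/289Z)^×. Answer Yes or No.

Yes

φ(289) = φ(17^2) = 17·(17−1) = 272 = 2^4 · 17.
22 is a primitive root mod 289 iff 22^(φ(289)/q) ≢ 1 for every prime q | φ(289), i.e. q ∈ {2, 17}.
22^136 ≡ 288 (mod 289)  [q = 2: ≢ 1 ✓]
22^16 ≡ 86 (mod 289)  [q = 17: ≢ 1 ✓]
Every test exponent gives a nontrivial residue, hence 22 generates the full group.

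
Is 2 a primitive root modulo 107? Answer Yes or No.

Yes

φ(107) = 107 − 1 = 106 = 2 · 53.
It suffices to check that the order of 2 is not a proper divisor of 106: compute 2^(106/q) for q ∈ {2, 53}.
2^53 ≡ 106 (mod 107)  [q = 2: ≢ 1 ✓]
2^2 ≡ 4 (mod 107)  [q = 53: ≢ 1 ✓]
All checks pass, so 2 has order 106 and is a primitive root modulo 107.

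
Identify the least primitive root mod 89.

φ(89) = 89 − 1 = 88 = 2^3 · 11.
g is a primitive root iff g^(88/q) ≢ 1 (mod 89) for each prime q ∈ {2, 11}.
g = 2: 2^44 ≡ 1 — hits 1, so not a primitive root.
g = 3: 3^44 ≡ 88; 3^8 ≡ 64 — none is 1, so 3 is a primitive root.
The smallest primitive root modulo 89 is 3.

3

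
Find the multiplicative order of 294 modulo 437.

99

Since 294 ∈ (Z/437Z)^×, its order divides φ(437) = φ(19·23) = (19−1)·(23−1) = 18·22 = 396 = 2^2 · 3^2 · 11.
Divisors of 396: 1, 2, 3, 4, 6, 9, 11, 12, 18, 22, 33, 36, 44, 66, 99, 132, 198, 396.
Evaluate successive powers at the divisors of 396:
294^1 ≡ 294 (mod 437)
294^2 ≡ 347 (mod 437)
294^3 ≡ 197 (mod 437)
294^4 ≡ 234 (mod 437)
294^6 ≡ 353 (mod 437)
294^9 ≡ 58 (mod 437)
294^11 ≡ 24 (mod 437)
294^12 ≡ 64 (mod 437)
294^18 ≡ 305 (mod 437)
294^22 ≡ 139 (mod 437)
294^33 ≡ 277 (mod 437)
294^36 ≡ 381 (mod 437)
294^44 ≡ 93 (mod 437)
294^66 ≡ 254 (mod 437)
294^99 ≡ 1 (mod 437) ✓
Therefore the multiplicative order of 294 modulo 437 is 99.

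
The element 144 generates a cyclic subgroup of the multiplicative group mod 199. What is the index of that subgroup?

Since 144 ∈ (Z/199Z)^×, its order divides φ(199) = 199 − 1 = 198 = 2 · 3^2 · 11.
Divisors of 198: 1, 2, 3, 6, 9, 11, 18, 22, 33, 66, 99, 198.
Compute 144^d (mod 199) for the divisors d until we hit 1:
144^1 ≡ 144
144^2 ≡ 40
144^3 ≡ 188
144^6 ≡ 121
144^9 ≡ 62
144^11 ≡ 92
144^18 ≡ 63
144^22 ≡ 106
144^33 ≡ 1
The order of 144 is 33, so the subgroup it generates has 33 elements.
Index = |(Z/199Z)^×| / |⟨144⟩| = 198 / 33 = 6.

6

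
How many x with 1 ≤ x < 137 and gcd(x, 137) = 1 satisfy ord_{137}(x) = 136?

φ(137) = 137 − 1 = 136 = 2^3 · 17.
In a cyclic group of order 136, there are φ(d) elements of order d for each divisor d of 136, and zero for non-divisors.
136 = 2^3 · 17 divides 136, and φ(136) = 64.

64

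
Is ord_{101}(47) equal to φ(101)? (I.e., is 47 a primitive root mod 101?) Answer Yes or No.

No

φ(101) = 101 − 1 = 100 = 2^2 · 5^2.
47 is a primitive root mod 101 iff 47^(φ(101)/q) ≢ 1 for every prime q | φ(101), i.e. q ∈ {2, 5}.
47^50 ≡ 1 (mod 101)  [q = 2: ≡ 1 ✗]
47^20 ≡ 87 (mod 101)  [q = 5: ≢ 1 ✓]
Since 47^50 ≡ 1, the order of 47 divides 50 < 100, so 47 is not a primitive root.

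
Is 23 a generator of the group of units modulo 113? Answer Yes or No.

Yes

φ(113) = 113 − 1 = 112 = 2^4 · 7.
23 is a primitive root mod 113 iff 23^(φ(113)/q) ≢ 1 for every prime q | φ(113), i.e. q ∈ {2, 7}.
23^56 ≡ 112 (mod 113)  [q = 2: ≢ 1 ✓]
23^16 ≡ 30 (mod 113)  [q = 7: ≢ 1 ✓]
Every test exponent gives a nontrivial residue, hence 23 generates the full group.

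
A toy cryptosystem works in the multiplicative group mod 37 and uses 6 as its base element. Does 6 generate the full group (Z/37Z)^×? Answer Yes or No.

φ(37) = 37 − 1 = 36 = 2^2 · 3^2.
6 is a primitive root mod 37 iff 6^(φ(37)/q) ≢ 1 for every prime q | φ(37), i.e. q ∈ {2, 3}.
6^18 ≡ 36 (mod 37)  [q = 2: ≢ 1 ✓]
6^12 ≡ 1 (mod 37)  [q = 3: ≡ 1 ✗]
The check at q = 3 fails, so 6 generates a proper subgroup.

No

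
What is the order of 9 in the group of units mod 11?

By Lagrange's theorem, ord_11(9) divides φ(11) = 11 − 1 = 10 = 2 · 5.
Divisors of 10: 1, 2, 5, 10.
Check 9^d mod 11 for each divisor in increasing order:
9^1 ≡ 9 (mod 11)
9^2 ≡ 4 (mod 11)
9^5 ≡ 1 (mod 11) ✓
The smallest such exponent is 5, so the order of 9 is 5.

5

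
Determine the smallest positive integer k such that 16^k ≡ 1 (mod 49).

ord(16) | φ(49) = φ(7^2) = 7·(7−1) = 42 = 2 · 3 · 7.
Divisors of 42: 1, 2, 3, 6, 7, 14, 21, 42.
Check 16^d mod 49 for each divisor in increasing order:
16^1 ≡ 16 (mod 49)
16^2 ≡ 11 (mod 49)
16^3 ≡ 29 (mod 49)
16^6 ≡ 8 (mod 49)
16^7 ≡ 30 (mod 49)
16^14 ≡ 18 (mod 49)
16^21 ≡ 1 (mod 49) ✓
The smallest such exponent is 21, so the order of 16 is 21.

21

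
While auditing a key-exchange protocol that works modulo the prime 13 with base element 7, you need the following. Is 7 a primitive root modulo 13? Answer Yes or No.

Yes

φ(13) = 13 − 1 = 12 = 2^2 · 3.
An element g generates (Z/13Z)^× iff g^(12/q) ≢ 1 (mod 13) for each prime q ∈ {2, 3}.
7^6 ≡ 12 (mod 13)  [q = 2: ≢ 1 ✓]
7^4 ≡ 9 (mod 13)  [q = 3: ≢ 1 ✓]
All checks pass, so 7 has order 12 and is a primitive root modulo 13.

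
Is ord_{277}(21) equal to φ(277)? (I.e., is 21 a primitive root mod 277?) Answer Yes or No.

No

φ(277) = 277 − 1 = 276 = 2^2 · 3 · 23.
Test 21^(276/q) mod 277 for each prime factor q of 276:
21^138 ≡ 1 (mod 277)  [q = 2: ≡ 1 ✗]
21^92 ≡ 1 (mod 277)  [q = 3: ≡ 1 ✗]
21^12 ≡ 16 (mod 277)  [q = 23: ≢ 1 ✓]
21^138 ≡ 1 shows ord(21) | 138, strictly less than φ(277); not a primitive root.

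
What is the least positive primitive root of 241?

7

φ(241) = 241 − 1 = 240 = 2^4 · 3 · 5.
Test candidates g = 2, 3, … against the prime factors q ∈ {2, 3, 5} of φ(241): g is a generator iff g^(240/q) ≢ 1 for every such q.
g = 2: 2^120 ≡ 1 — hits 1, so not a primitive root.
g = 3: 3^120 ≡ 1 — hits 1, so not a primitive root.
g = 4: 4^120 ≡ 1 — hits 1, so not a primitive root.
g = 5: 5^120 ≡ 1 — hits 1, so not a primitive root.
g = 6: 6^120 ≡ 1 — hits 1, so not a primitive root.
g = 7: 7^120 ≡ 240; 7^80 ≡ 15; 7^48 ≡ 91 — none is 1, so 7 is a primitive root.
So 7 is the smallest generator of (Z/241Z)^×.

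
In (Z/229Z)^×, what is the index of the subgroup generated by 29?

ord(29) | φ(229) = 229 − 1 = 228 = 2^2 · 3 · 19.
Divisors of 228: 1, 2, 3, 4, 6, 12, 19, 38, 57, 76, 114, 228.
Check 29^d mod 229 for each divisor in increasing order:
29^1 ≡ 29 (mod 229)
29^2 ≡ 154 (mod 229)
29^3 ≡ 115 (mod 229)
29^4 ≡ 129 (mod 229)
29^6 ≡ 172 (mod 229)
29^12 ≡ 43 (mod 229)
29^19 ≡ 140 (mod 229)
29^38 ≡ 135 (mod 229)
29^57 ≡ 122 (mod 229)
29^76 ≡ 134 (mod 229)
29^114 ≡ 228 (mod 229)
29^228 ≡ 1 (mod 229) ✓
Thus |⟨29⟩| = ord(29) = 228.
The index is φ(229) / ord(29) = 228 / 228 = 1.

1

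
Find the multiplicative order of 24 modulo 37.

By Lagrange's theorem, ord_37(24) divides φ(37) = 37 − 1 = 36 = 2^2 · 3^2.
Divisors of 36: 1, 2, 3, 4, 6, 9, 12, 18, 36.
Evaluate successive powers at the divisors of 36:
24^1 ≡ 24 (mod 37)
24^2 ≡ 21 (mod 37)
24^3 ≡ 23 (mod 37)
24^4 ≡ 34 (mod 37)
24^6 ≡ 11 (mod 37)
24^9 ≡ 31 (mod 37)
24^12 ≡ 10 (mod 37)
24^18 ≡ 36 (mod 37)
24^36 ≡ 1 (mod 37) ✓
Hence ord(24) = 36.

36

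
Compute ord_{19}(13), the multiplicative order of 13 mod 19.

By Lagrange's theorem, ord_19(13) divides φ(19) = 19 − 1 = 18 = 2 · 3^2.
Divisors of 18: 1, 2, 3, 6, 9, 18.
Test each divisor d:
13^1 ≡ 13 (mod 19)
13^2 ≡ 17 (mod 19)
13^3 ≡ 12 (mod 19)
13^6 ≡ 11 (mod 19)
13^9 ≡ 18 (mod 19)
13^18 ≡ 1 (mod 19) ✓
Hence ord(13) = 18.

18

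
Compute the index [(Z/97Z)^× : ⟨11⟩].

2

Since 11 ∈ (Z/97Z)^×, its order divides φ(97) = 97 − 1 = 96 = 2^5 · 3.
Divisors of 96: 1, 2, 3, 4, 6, 8, 12, 16, 24, 32, 48, 96.
Compute 11^d (mod 97) for the divisors d until we hit 1:
11^1 ≡ 11 (mod 97)
11^2 ≡ 24 (mod 97)
11^3 ≡ 70 (mod 97)
11^4 ≡ 91 (mod 97)
11^6 ≡ 50 (mod 97)
11^8 ≡ 36 (mod 97)
11^12 ≡ 75 (mod 97)
11^16 ≡ 35 (mod 97)
11^24 ≡ 96 (mod 97)
11^32 ≡ 61 (mod 97)
11^48 ≡ 1 (mod 97) ✓
The order of 11 is 48, so the subgroup it generates has 48 elements.
Index = |(Z/97Z)^×| / |⟨11⟩| = 96 / 48 = 2.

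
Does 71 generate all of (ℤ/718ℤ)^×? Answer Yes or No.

Yes

φ(718) = φ(2)·φ(359) = 1·358 = 358 = 2 · 179.
It suffices to check that the order of 71 is not a proper divisor of 358: compute 71^(358/q) for q ∈ {2, 179}.
71^179 ≡ 717 (mod 718)  [q = 2: ≢ 1 ✓]
71^2 ≡ 15 (mod 718)  [q = 179: ≢ 1 ✓]
None equal 1, so ord_718(71) = 358: 71 is a primitive root.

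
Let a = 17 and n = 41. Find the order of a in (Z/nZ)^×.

40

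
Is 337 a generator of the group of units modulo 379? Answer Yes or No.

No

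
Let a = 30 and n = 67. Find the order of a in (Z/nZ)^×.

By Lagrange's theorem, ord_67(30) divides φ(67) = 67 − 1 = 66 = 2 · 3 · 11.
Divisors of 66: 1, 2, 3, 6, 11, 22, 33, 66.
Evaluate successive powers at the divisors of 66:
30^1 ≡ 30 (mod 67)
30^2 ≡ 29 (mod 67)
30^3 ≡ 66 (mod 67)
30^6 ≡ 1 (mod 67) ✓
The smallest such exponent is 6, so the order of 30 is 6.

6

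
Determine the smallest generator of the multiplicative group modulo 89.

φ(89) = 89 − 1 = 88 = 2^3 · 11.
g is a primitive root iff g^(88/q) ≢ 1 (mod 89) for each prime q ∈ {2, 11}.
g = 2: 2^44 ≡ 1 — hits 1, so not a primitive root.
g = 3: 3^44 ≡ 88; 3^8 ≡ 64 — none is 1, so 3 is a primitive root.
So 3 is the smallest generator of (Z/89Z)^×.

3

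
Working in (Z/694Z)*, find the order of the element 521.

346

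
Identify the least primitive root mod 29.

2

φ(29) = 29 − 1 = 28 = 2^2 · 7.
g is a primitive root iff g^(28/q) ≢ 1 (mod 29) for each prime q ∈ {2, 7}.
g = 2: 2^14 ≡ 28; 2^4 ≡ 16 — none is 1, so 2 is a primitive root.
So 2 is the smallest generator of (Z/29Z)^×.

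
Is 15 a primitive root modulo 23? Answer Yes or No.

φ(23) = 23 − 1 = 22 = 2 · 11.
It suffices to check that the order of 15 is not a proper divisor of 22: compute 15^(22/q) for q ∈ {2, 11}.
15^11 ≡ 22 (mod 23)  [q = 2: ≢ 1 ✓]
15^2 ≡ 18 (mod 23)  [q = 11: ≢ 1 ✓]
Every test exponent gives a nontrivial residue, hence 15 generates the full group.

Yes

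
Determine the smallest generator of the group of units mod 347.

2

φ(347) = 347 − 1 = 346 = 2 · 173.
g is a primitive root iff g^(346/q) ≢ 1 (mod 347) for each prime q ∈ {2, 173}.
g = 2: 2^173 ≡ 346; 2^2 ≡ 4 — none is 1, so 2 is a primitive root.
Hence the least primitive root of 347 is 2.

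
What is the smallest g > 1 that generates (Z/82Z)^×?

φ(82) = φ(2)·φ(41) = 1·40 = 40 = 2^3 · 5.
Test candidates g = 2, 3, … against the prime factors q ∈ {2, 5} of φ(82): g is a generator iff g^(40/q) ≢ 1 for every such q.
g = 2: gcd(2, 82) = 2 > 1, not a unit — skip.
g = 3: 3^20 ≡ 81; 3^8 ≡ 1 — hits 1, so not a primitive root.
g = 4: gcd(4, 82) = 2 > 1, not a unit — skip.
g = 5: 5^20 ≡ 1 — hits 1, so not a primitive root.
g = 6: gcd(6, 82) = 2 > 1, not a unit — skip.
g = 7: 7^20 ≡ 81; 7^8 ≡ 37 — none is 1, so 7 is a primitive root.
Hence the least primitive root of 82 is 7.

7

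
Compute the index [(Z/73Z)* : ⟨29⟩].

By Lagrange's theorem, ord_73(29) divides φ(73) = 73 − 1 = 72 = 2^3 · 3^2.
Divisors of 72: 1, 2, 3, 4, 6, 8, 9, 12, 18, 24, 36, 72.
Check 29^d mod 73 for each divisor in increasing order:
29^1 ≡ 29 (mod 73)
29^2 ≡ 38 (mod 73)
29^3 ≡ 7 (mod 73)
29^4 ≡ 57 (mod 73)
29^6 ≡ 49 (mod 73)
29^8 ≡ 37 (mod 73)
29^9 ≡ 51 (mod 73)
29^12 ≡ 65 (mod 73)
29^18 ≡ 46 (mod 73)
29^24 ≡ 64 (mod 73)
29^36 ≡ 72 (mod 73)
29^72 ≡ 1 (mod 73) ✓
The order of 29 is 72, so the subgroup it generates has 72 elements.
Index = |(Z/73Z)^×| / |⟨29⟩| = 72 / 72 = 1.

1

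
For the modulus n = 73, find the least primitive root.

5

φ(73) = 73 − 1 = 72 = 2^3 · 3^2.
g is a primitive root iff g^(72/q) ≢ 1 (mod 73) for each prime q ∈ {2, 3}.
g = 2: 2^36 ≡ 1 — hits 1, so not a primitive root.
g = 3: 3^36 ≡ 1 — hits 1, so not a primitive root.
g = 4: 4^36 ≡ 1 — hits 1, so not a primitive root.
g = 5: 5^36 ≡ 72; 5^24 ≡ 8 — none is 1, so 5 is a primitive root.
Hence the least primitive root of 73 is 5.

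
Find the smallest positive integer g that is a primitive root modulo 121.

φ(121) = φ(11^2) = 11·(11−1) = 110 = 2 · 5 · 11.
g is a primitive root iff g^(110/q) ≢ 1 (mod 121) for each prime q ∈ {2, 5, 11}.
g = 2: 2^55 ≡ 120; 2^22 ≡ 81; 2^10 ≡ 56 — none is 1, so 2 is a primitive root.
Hence the least primitive root of 121 is 2.

2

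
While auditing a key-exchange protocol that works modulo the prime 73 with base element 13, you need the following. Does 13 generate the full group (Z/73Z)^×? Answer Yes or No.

Yes

φ(73) = 73 − 1 = 72 = 2^3 · 3^2.
Test 13^(72/q) mod 73 for each prime factor q of 72:
13^36 ≡ 72 (mod 73)  [q = 2: ≢ 1 ✓]
13^24 ≡ 64 (mod 73)  [q = 3: ≢ 1 ✓]
Every test exponent gives a nontrivial residue, hence 13 generates the full group.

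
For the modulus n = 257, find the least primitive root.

φ(257) = 257 − 1 = 256 = 2^8.
Test candidates g = 2, 3, … against the prime factors q ∈ {2} of φ(257): g is a generator iff g^(256/q) ≢ 1 for every such q.
g = 2: 2^128 ≡ 1 — hits 1, so not a primitive root.
g = 3: 3^128 ≡ 256 — none is 1, so 3 is a primitive root.
The smallest primitive root modulo 257 is 3.

3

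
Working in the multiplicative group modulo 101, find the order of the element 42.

The order of 42 must divide φ(101) = 101 − 1 = 100 = 2^2 · 5^2.
Divisors of 100: 1, 2, 4, 5, 10, 20, 25, 50, 100.
Check 42^d mod 101 for each divisor in increasing order:
42^1 ≡ 42
42^2 ≡ 47
42^4 ≡ 88
42^5 ≡ 60
42^10 ≡ 65
42^20 ≡ 84
42^25 ≡ 91
42^50 ≡ 100
42^100 ≡ 1
So ord_101(42) = 100.

100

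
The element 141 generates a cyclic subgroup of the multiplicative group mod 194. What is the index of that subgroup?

2

Since 141 ∈ (Z/194Z)^×, its order divides φ(194) = φ(2)·φ(97) = 1·96 = 96 = 2^5 · 3.
Divisors of 96: 1, 2, 3, 4, 6, 8, 12, 16, 24, 32, 48, 96.
Test each divisor d:
141^1 ≡ 141 (mod 194)
141^2 ≡ 93 (mod 194)
141^3 ≡ 115 (mod 194)
141^4 ≡ 113 (mod 194)
141^6 ≡ 33 (mod 194)
141^8 ≡ 159 (mod 194)
141^12 ≡ 119 (mod 194)
141^16 ≡ 61 (mod 194)
141^24 ≡ 193 (mod 194)
141^32 ≡ 35 (mod 194)
141^48 ≡ 1 (mod 194) ✓
So ord_194(141) = 48, hence |⟨141⟩| = 48.
Index = |(Z/194Z)^×| / |⟨141⟩| = 96 / 48 = 2.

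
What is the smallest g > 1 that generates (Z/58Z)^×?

3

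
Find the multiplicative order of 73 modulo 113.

16

The order of 73 must divide φ(113) = 113 − 1 = 112 = 2^4 · 7.
Divisors of 112: 1, 2, 4, 7, 8, 14, 16, 28, 56, 112.
Evaluate successive powers at the divisors of 112:
73^1 ≡ 73
73^2 ≡ 18
73^4 ≡ 98
73^7 ≡ 65
73^8 ≡ 112
73^14 ≡ 44
73^16 ≡ 1
Hence ord(73) = 16.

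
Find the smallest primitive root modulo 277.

5

φ(277) = 277 − 1 = 276 = 2^2 · 3 · 23.
Test candidates g = 2, 3, … against the prime factors q ∈ {2, 3, 23} of φ(277): g is a generator iff g^(276/q) ≢ 1 for every such q.
g = 2: 2^138 ≡ 276; 2^92 ≡ 1 — hits 1, so not a primitive root.
g = 3: 3^138 ≡ 1 — hits 1, so not a primitive root.
g = 4: 4^138 ≡ 1 — hits 1, so not a primitive root.
g = 5: 5^138 ≡ 276; 5^92 ≡ 116; 5^12 ≡ 27 — none is 1, so 5 is a primitive root.
The smallest primitive root modulo 277 is 5.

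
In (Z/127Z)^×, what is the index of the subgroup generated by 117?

The order of 117 must divide φ(127) = 127 − 1 = 126 = 2 · 3^2 · 7.
Divisors of 126: 1, 2, 3, 6, 7, 9, 14, 18, 21, 42, 63, 126.
Check 117^d mod 127 for each divisor in increasing order:
117^1 ≡ 117 (mod 127)
117^2 ≡ 100 (mod 127)
117^3 ≡ 16 (mod 127)
117^6 ≡ 2 (mod 127)
117^7 ≡ 107 (mod 127)
117^9 ≡ 32 (mod 127)
117^14 ≡ 19 (mod 127)
117^18 ≡ 8 (mod 127)
117^21 ≡ 1 (mod 127) ✓
Thus |⟨117⟩| = ord(117) = 21.
[(Z/127Z)^× : ⟨117⟩] = 126/21 = 6.

6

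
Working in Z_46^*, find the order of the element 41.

11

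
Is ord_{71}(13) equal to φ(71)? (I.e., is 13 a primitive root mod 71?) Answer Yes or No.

φ(71) = 71 − 1 = 70 = 2 · 5 · 7.
Test 13^(70/q) mod 71 for each prime factor q of 70:
13^35 ≡ 70 (mod 71)  [q = 2: ≢ 1 ✓]
13^14 ≡ 25 (mod 71)  [q = 5: ≢ 1 ✓]
13^10 ≡ 20 (mod 71)  [q = 7: ≢ 1 ✓]
All checks pass, so 13 has order 70 and is a primitive root modulo 71.

Yes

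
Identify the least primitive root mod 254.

φ(254) = φ(2)·φ(127) = 1·126 = 126 = 2 · 3^2 · 7.
g is a primitive root iff g^(126/q) ≢ 1 (mod 254) for each prime q ∈ {2, 3, 7}.
g = 2: gcd(2, 254) = 2 > 1, not a unit — skip.
g = 3: 3^63 ≡ 253; 3^42 ≡ 107; 3^18 ≡ 131 — none is 1, so 3 is a primitive root.
Hence the least primitive root of 254 is 3.

3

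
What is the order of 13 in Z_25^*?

ord(13) | φ(25) = φ(5^2) = 5·(5−1) = 20 = 2^2 · 5.
Divisors of 20: 1, 2, 4, 5, 10, 20.
Compute 13^d (mod 25) for the divisors d until we hit 1:
13^1 ≡ 13 (mod 25)
13^2 ≡ 19 (mod 25)
13^4 ≡ 11 (mod 25)
13^5 ≡ 18 (mod 25)
13^10 ≡ 24 (mod 25)
13^20 ≡ 1 (mod 25) ✓
Therefore the multiplicative order of 13 modulo 25 is 20.

20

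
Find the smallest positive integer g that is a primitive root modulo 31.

3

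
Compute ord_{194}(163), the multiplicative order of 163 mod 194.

48

ord(163) | φ(194) = φ(2)·φ(97) = 1·96 = 96 = 2^5 · 3.
Divisors of 96: 1, 2, 3, 4, 6, 8, 12, 16, 24, 32, 48, 96.
Evaluate successive powers at the divisors of 96:
163^1 ≡ 163 (mod 194)
163^2 ≡ 185 (mod 194)
163^3 ≡ 85 (mod 194)
163^4 ≡ 81 (mod 194)
163^6 ≡ 47 (mod 194)
163^8 ≡ 159 (mod 194)
163^12 ≡ 75 (mod 194)
163^16 ≡ 61 (mod 194)
163^24 ≡ 193 (mod 194)
163^32 ≡ 35 (mod 194)
163^48 ≡ 1 (mod 194) ✓
So ord_194(163) = 48.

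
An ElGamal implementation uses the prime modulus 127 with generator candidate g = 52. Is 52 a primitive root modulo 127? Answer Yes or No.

No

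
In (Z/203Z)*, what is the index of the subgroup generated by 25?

8

ord(25) | φ(203) = φ(7·29) = (7−1)·(29−1) = 6·28 = 168 = 2^3 · 3 · 7.
Divisors of 168: 1, 2, 3, 4, 6, 7, 8, 12, 14, 21, 24, 28, 42, 56, 84, 168.
Check 25^d mod 203 for each divisor in increasing order:
25^1 ≡ 25 (mod 203)
25^2 ≡ 16 (mod 203)
25^3 ≡ 197 (mod 203)
25^4 ≡ 53 (mod 203)
25^6 ≡ 36 (mod 203)
25^7 ≡ 88 (mod 203)
25^8 ≡ 170 (mod 203)
25^12 ≡ 78 (mod 203)
25^14 ≡ 30 (mod 203)
25^21 ≡ 1 (mod 203) ✓
So ord_203(25) = 21, hence |⟨25⟩| = 21.
[(Z/203Z)^× : ⟨25⟩] = 168/21 = 8.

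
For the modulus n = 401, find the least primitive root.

φ(401) = 401 − 1 = 400 = 2^4 · 5^2.
Test candidates g = 2, 3, … against the prime factors q ∈ {2, 5} of φ(401): g is a generator iff g^(400/q) ≢ 1 for every such q.
g = 2: 2^200 ≡ 1 — hits 1, so not a primitive root.
g = 3: 3^200 ≡ 400; 3^80 ≡ 72 — none is 1, so 3 is a primitive root.
So 3 is the smallest generator of (Z/401Z)^×.

3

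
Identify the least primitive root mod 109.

φ(109) = 109 − 1 = 108 = 2^2 · 3^3.
g is a primitive root iff g^(108/q) ≢ 1 (mod 109) for each prime q ∈ {2, 3}.
g = 2: 2^54 ≡ 108; 2^36 ≡ 1 — hits 1, so not a primitive root.
g = 3: 3^54 ≡ 1 — hits 1, so not a primitive root.
g = 4: 4^54 ≡ 1 — hits 1, so not a primitive root.
g = 5: 5^54 ≡ 1 — hits 1, so not a primitive root.
g = 6: 6^54 ≡ 108; 6^36 ≡ 63 — none is 1, so 6 is a primitive root.
So 6 is the smallest generator of (Z/109Z)^×.

6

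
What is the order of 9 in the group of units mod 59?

29

By Lagrange's theorem, ord_59(9) divides φ(59) = 59 − 1 = 58 = 2 · 29.
Divisors of 58: 1, 2, 29, 58.
Test each divisor d:
9^1 ≡ 9
9^2 ≡ 22
9^29 ≡ 1
Hence ord(9) = 29.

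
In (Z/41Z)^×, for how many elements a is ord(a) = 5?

4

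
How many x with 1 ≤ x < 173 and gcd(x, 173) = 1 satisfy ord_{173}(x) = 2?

φ(173) = 173 − 1 = 172 = 2^2 · 43.
In a cyclic group of order 172, there are φ(d) elements of order d for each divisor d of 172, and zero for non-divisors.
2 | 172, and φ(2) = 2 − 1 = 1.

1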